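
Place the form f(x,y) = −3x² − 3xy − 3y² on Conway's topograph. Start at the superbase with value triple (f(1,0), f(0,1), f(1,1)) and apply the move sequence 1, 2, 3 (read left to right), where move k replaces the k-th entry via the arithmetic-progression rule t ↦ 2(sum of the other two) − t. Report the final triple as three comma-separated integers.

start (-3,-3,-9) = (f(1,0),f(0,1),f(1,1))
replace slot 1: 2·((-3)+(-9)) − (-3) = -21 → (-21,-3,-9)
replace slot 2: 2·((-21)+(-9)) − (-3) = -57 → (-21,-57,-9)
replace slot 3: 2·((-21)+(-57)) − (-9) = -147 → (-21,-57,-147)

-21,-57,-147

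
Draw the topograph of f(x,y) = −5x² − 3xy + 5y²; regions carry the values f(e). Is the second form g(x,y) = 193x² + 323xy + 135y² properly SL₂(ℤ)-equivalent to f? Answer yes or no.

D₁ = 109, D₂ = 109
river cycle of f (length 14): (5, 3, -5), (-5, 7, 3), (3, 5, -7), (-7, 9, 1), (1, 9, -7), (-7, 5, 3), (3, 7, -5), (-5, 3, 5), (5, 7, -3), (-3, 5, 7), … (4 more)
river cycle of g (length 14): (5, 3, -5), (-5, 7, 3), (3, 5, -7), (-7, 9, 1), (1, 9, -7), (-7, 5, 3), (3, 7, -5), (-5, 3, 5), (5, 7, -3), (-3, 5, 7), … (4 more)
cycles coincide ⇒ equivalent

yes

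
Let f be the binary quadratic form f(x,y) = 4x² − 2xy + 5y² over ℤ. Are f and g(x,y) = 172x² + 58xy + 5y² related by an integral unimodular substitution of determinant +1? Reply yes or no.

D₁ = -76, D₂ = -76
f: reduced (well bottom): (4,-2,5) with a≤c, −a<b≤a
g: flip: (172,58,5)→(5,-58,172)
g: translate: b→2 (≡-58 mod 10), so (5,-58,172)→(5,2,4)
g: flip: (5,2,4)→(4,-2,5)
g: reduced (well bottom): (4,-2,5) with a≤c, −a<b≤a
reduced forms (4, -2, 5) vs (4, -2, 5) ⇒ equivalent

yes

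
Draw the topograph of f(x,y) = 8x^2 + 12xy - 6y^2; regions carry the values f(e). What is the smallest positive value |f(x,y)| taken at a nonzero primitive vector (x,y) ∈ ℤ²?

river: ρ → (-6,12,8)
river: ρ → (8,4,-10)
river: ρ → (-10,16,2)
river: ρ → (2,16,-10)
river: ρ → (-10,4,8)
river: ρ → (8,12,-6)
closes: descent 0, river 6
min |a| on river = 2

2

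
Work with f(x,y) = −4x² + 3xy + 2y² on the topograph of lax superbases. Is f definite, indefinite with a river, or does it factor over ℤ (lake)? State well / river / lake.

D = b²−4ac = 3² − 4·(-4)·2 = 41
D > 0 non-square ⇒ indefinite ⇒ periodic river

river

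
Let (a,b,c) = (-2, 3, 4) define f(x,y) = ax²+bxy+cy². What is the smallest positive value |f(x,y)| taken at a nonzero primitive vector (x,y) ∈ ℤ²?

river: ρ → (4,5,-1)
river: ρ → (-1,5,4)
river: ρ → (4,3,-2)
river: ρ → (-2,5,2)
river: ρ → (2,3,-4)
river: ρ → (-4,5,1)
river: ρ → (1,5,-4)
river: ρ → (-4,3,2)
river: ρ → (2,5,-2)
river: ρ → (-2,3,4)
closes: descent 0, river 10
min |a| on river = 1

1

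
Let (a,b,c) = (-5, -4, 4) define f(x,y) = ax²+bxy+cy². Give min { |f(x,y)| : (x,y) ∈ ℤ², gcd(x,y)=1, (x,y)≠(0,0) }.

descent: ρ → (4,4,-5)  [lands on river]
river: ρ → (-5,6,3)
river: ρ → (3,6,-5)
river: ρ → (-5,4,4)
closes: descent 1, river 4
min |a| on river = 3

3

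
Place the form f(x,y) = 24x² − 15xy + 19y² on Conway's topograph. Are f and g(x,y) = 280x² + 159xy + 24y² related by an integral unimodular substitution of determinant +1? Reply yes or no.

D₁ = -1599, D₂ = -1599
f: flip: (24,-15,19)→(19,15,24)
f: reduced (well bottom): (19,15,24) with a≤c, −a<b≤a
g: flip: (280,159,24)→(24,-159,280)
g: translate: b→-15 (≡-159 mod 48), so (24,-159,280)→(24,-15,19)
g: flip: (24,-15,19)→(19,15,24)
g: reduced (well bottom): (19,15,24) with a≤c, −a<b≤a
reduced forms (19, 15, 24) vs (19, 15, 24) ⇒ equivalent

yes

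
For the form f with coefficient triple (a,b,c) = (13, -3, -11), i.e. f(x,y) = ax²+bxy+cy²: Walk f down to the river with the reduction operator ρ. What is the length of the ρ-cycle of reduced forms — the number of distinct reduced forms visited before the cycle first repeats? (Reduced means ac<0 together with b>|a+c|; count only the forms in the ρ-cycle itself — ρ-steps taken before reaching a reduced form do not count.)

D = 581, ⌊√D⌋ = 24
descent: ρ → (-11,3,13)  [lands on river]
river: ρ → (13,23,-1)
river: ρ → (-1,23,13)
river: ρ → (13,3,-11)
river: ρ → (-11,19,5)
river: ρ → (5,21,-7)
river: ρ → (-7,21,5)
river: ρ → (5,19,-11)
ρ-cycle length = 8 (tail of 1 descent step not counted)

8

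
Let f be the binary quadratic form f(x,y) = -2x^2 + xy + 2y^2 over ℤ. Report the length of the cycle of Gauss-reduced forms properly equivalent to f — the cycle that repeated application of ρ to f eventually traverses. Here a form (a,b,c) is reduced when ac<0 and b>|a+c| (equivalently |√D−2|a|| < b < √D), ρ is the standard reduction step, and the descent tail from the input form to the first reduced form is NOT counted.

D = 17, ⌊√D⌋ = 4
river: ρ → (2,3,-1)
river: ρ → (-1,3,2)
river: ρ → (2,1,-2)
river: ρ → (-2,3,1)
river: ρ → (1,3,-2)
river: ρ → (-2,1,2)
ρ-cycle length = 6 (tail of 0 descent steps not counted)

6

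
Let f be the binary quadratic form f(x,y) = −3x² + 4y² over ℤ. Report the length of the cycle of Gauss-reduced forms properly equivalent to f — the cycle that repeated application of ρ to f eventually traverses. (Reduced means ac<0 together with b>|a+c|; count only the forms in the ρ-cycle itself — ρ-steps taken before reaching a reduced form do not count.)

D = 48, ⌊√D⌋ = 6
descent: ρ → (4,0,-3)
descent: ρ → (-3,6,1)  [lands on river]
river: ρ → (1,6,-3)
ρ-cycle length = 2 (tail of 2 descent steps not counted)

2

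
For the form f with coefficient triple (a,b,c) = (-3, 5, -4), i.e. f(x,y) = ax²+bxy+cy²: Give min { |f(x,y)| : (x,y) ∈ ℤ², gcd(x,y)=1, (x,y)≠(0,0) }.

translate: b→1 (≡-5 mod 6), so (3,-5,4)→(3,1,2)
flip: (3,1,2)→(2,-1,3)
reduced (well bottom): (2,-1,3) with a≤c, −a<b≤a
well minimum |f| = |-2| = 2 (negative-definite)

2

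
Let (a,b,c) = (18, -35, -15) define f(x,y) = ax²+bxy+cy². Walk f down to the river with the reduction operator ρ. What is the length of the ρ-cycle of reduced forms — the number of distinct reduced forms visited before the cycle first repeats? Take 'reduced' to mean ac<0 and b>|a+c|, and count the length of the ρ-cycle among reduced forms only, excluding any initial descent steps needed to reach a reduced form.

D = 2305, ⌊√D⌋ = 48
descent: ρ → (-15,35,18)  [lands on river]
river: ρ → (18,37,-13)
river: ρ → (-13,41,12)
river: ρ → (12,31,-28)
river: ρ → (-28,25,15)
river: ρ → (15,35,-18)
river: ρ → (-18,37,13)
river: ρ → (13,41,-12)
river: ρ → (-12,31,28)
river: ρ → (28,25,-15)
ρ-cycle length = 10 (tail of 1 descent step not counted)

10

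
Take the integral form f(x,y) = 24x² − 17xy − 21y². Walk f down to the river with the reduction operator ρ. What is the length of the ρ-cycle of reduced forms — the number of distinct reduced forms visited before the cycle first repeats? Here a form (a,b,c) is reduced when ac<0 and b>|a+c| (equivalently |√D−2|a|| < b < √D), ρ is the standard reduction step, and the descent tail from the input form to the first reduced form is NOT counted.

D = 2305, ⌊√D⌋ = 48
descent: ρ → (-21,17,24)  [lands on river]
river: ρ → (24,31,-14)
river: ρ → (-14,25,30)
river: ρ → (30,35,-9)
river: ρ → (-9,37,26)
river: ρ → (26,15,-20)
river: ρ → (-20,25,21)
river: ρ → (21,17,-24)
river: ρ → (-24,31,14)
river: ρ → (14,25,-30)
river: ρ → (-30,35,9)
river: ρ → (9,37,-26)
river: ρ → (-26,15,20)
river: ρ → (20,25,-21)
ρ-cycle length = 14 (tail of 1 descent step not counted)

14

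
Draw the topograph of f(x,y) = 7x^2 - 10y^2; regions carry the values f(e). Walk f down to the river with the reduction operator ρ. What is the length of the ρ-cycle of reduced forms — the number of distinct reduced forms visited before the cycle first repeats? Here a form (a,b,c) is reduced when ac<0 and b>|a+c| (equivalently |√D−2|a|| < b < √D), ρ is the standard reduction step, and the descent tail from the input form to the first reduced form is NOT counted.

D = 280, ⌊√D⌋ = 16
descent: ρ → (-10,0,7)
descent: ρ → (7,14,-3)  [lands on river]
river: ρ → (-3,16,2)
river: ρ → (2,16,-3)
river: ρ → (-3,14,7)
ρ-cycle length = 4 (tail of 2 descent steps not counted)

4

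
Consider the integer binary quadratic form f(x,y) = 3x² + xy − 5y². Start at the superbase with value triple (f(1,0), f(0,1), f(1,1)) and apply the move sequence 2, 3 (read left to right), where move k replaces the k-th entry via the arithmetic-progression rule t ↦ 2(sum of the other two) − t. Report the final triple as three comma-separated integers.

start (3,-5,-1) = (f(1,0),f(0,1),f(1,1))
replace slot 2: 2·(3+(-1)) − (-5) = 9 → (3,9,-1)
replace slot 3: 2·(3+9) − (-1) = 25 → (3,9,25)

3,9,25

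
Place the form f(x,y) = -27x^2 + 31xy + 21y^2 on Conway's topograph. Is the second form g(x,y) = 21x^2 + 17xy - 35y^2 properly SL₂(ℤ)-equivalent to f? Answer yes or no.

D₁ = 3229, D₂ = 3229
river cycle of f (length 22): (21, 53, -5), (-5, 47, 51), (51, 55, -1), (-1, 55, 51), (51, 47, -5), (-5, 53, 21), (21, 31, -27), (-27, 23, 25), (25, 27, -25), (-25, 23, 27), … (12 more)
river cycle of g (length 22): (-35, 53, 3), (3, 55, -17), (-17, 47, 15), (15, 43, -23), (-23, 49, 9), (9, 41, -43), (-43, 45, 7), (7, 53, -15), (-15, 37, 31), (31, 25, -21), … (12 more)
cycles differ ⇒ inequivalent

no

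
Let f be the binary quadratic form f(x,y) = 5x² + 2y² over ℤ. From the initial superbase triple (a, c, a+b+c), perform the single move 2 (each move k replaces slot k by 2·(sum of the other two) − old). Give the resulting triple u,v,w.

start (5,2,7) = (f(1,0),f(0,1),f(1,1))
replace slot 2: 2·(5+7) − 2 = 22 → (5,22,7)

5,22,7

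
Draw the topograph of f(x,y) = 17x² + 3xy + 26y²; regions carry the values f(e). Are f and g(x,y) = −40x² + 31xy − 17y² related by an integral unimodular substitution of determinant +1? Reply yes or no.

D₁ = -1759, D₂ = -1759
f: reduced (well bottom): (17,3,26) with a≤c, −a<b≤a
g is negative-definite; reduce −g:
−g: flip: (40,-31,17)→(17,31,40)
−g: translate: b→-3 (≡31 mod 34), so (17,31,40)→(17,-3,26)
−g: reduced (well bottom): (17,-3,26) with a≤c, −a<b≤a
flip sign back: reduced form of g is (-17,3,-26)
reduced forms (17, 3, 26) vs (-17, 3, -26) ⇒ inequivalent

no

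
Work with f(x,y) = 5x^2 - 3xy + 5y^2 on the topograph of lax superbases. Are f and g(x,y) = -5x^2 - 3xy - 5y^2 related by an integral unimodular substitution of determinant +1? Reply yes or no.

D₁ = -91, D₂ = -91
f: flip: (5,-3,5)→(5,3,5)
f: reduced (well bottom): (5,3,5) with a≤c, −a<b≤a
g is negative-definite; reduce −g:
−g: reduced (well bottom): (5,3,5) with a≤c, −a<b≤a
flip sign back: reduced form of g is (-5,-3,-5)
reduced forms (5, 3, 5) vs (-5, -3, -5) ⇒ inequivalent

no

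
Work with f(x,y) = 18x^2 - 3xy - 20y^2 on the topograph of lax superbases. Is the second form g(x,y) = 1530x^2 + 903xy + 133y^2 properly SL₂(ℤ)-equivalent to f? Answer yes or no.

D₁ = 1449, D₂ = 1449
river cycle of f (length 20): (-20, 3, 18), (18, 33, -5), (-5, 37, 4), (4, 35, -14), (-14, 21, 18), (18, 15, -17), (-17, 19, 16), (16, 13, -20), (-20, 27, 9), (9, 27, -20), … (10 more)
river cycle of g (length 20): (18, 33, -5), (-5, 37, 4), (4, 35, -14), (-14, 21, 18), (18, 15, -17), (-17, 19, 16), (16, 13, -20), (-20, 27, 9), (9, 27, -20), (-20, 13, 16), … (10 more)
cycles coincide ⇒ equivalent

yes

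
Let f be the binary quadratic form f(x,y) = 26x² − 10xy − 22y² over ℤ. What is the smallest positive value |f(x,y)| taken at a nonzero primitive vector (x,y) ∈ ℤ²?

descent: ρ → (-22,10,26)  [lands on river]
river: ρ → (26,42,-6)
river: ρ → (-6,42,26)
river: ρ → (26,10,-22)
river: ρ → (-22,34,14)
river: ρ → (14,22,-34)
river: ρ → (-34,46,2)
river: ρ → (2,46,-34)
river: ρ → (-34,22,14)
river: ρ → (14,34,-22)
closes: descent 1, river 10
min |a| on river = 2

2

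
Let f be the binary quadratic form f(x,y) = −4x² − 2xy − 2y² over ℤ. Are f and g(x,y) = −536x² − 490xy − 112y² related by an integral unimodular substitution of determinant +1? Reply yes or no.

D₁ = -28, D₂ = -28
f is negative-definite; reduce −f:
−f: flip: (4,2,2)→(2,-2,4)
−f: translate: b→2 (≡-2 mod 4), so (2,-2,4)→(2,2,4)
−f: reduced (well bottom): (2,2,4) with a≤c, −a<b≤a
flip sign back: reduced form of f is (-2,-2,-4)
g is negative-definite; reduce −g:
−g: flip: (536,490,112)→(112,-490,536)
−g: translate: b→-42 (≡-490 mod 224), so (112,-490,536)→(112,-42,4)
−g: flip: (112,-42,4)→(4,42,112)
−g: translate: b→2 (≡42 mod 8), so (4,42,112)→(4,2,2)
−g: flip: (4,2,2)→(2,-2,4)
−g: translate: b→2 (≡-2 mod 4), so (2,-2,4)→(2,2,4)
−g: reduced (well bottom): (2,2,4) with a≤c, −a<b≤a
flip sign back: reduced form of g is (-2,-2,-4)
reduced forms (-2, -2, -4) vs (-2, -2, -4) ⇒ equivalent

yes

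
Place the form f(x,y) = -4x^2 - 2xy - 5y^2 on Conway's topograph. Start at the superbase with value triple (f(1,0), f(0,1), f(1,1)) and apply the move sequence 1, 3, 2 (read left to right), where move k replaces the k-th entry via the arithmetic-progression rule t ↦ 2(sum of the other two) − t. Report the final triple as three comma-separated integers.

start (-4,-5,-11) = (f(1,0),f(0,1),f(1,1))
replace slot 1: 2·((-5)+(-11)) − (-4) = -28 → (-28,-5,-11)
replace slot 3: 2·((-28)+(-5)) − (-11) = -55 → (-28,-5,-55)
replace slot 2: 2·((-28)+(-55)) − (-5) = -161 → (-28,-161,-55)

-28,-161,-55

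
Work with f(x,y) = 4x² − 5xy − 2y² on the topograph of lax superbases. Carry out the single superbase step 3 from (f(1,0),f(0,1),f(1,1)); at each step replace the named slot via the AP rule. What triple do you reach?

start (4,-2,-3) = (f(1,0),f(0,1),f(1,1))
replace slot 3: 2·(4+(-2)) − (-3) = 7 → (4,-2,7)

4,-2,7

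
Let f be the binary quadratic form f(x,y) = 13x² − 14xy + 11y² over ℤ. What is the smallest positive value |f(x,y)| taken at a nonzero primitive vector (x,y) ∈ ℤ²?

translate: b→12 (≡-14 mod 26), so (13,-14,11)→(13,12,10)
flip: (13,12,10)→(10,-12,13)
translate: b→8 (≡-12 mod 20), so (10,-12,13)→(10,8,11)
reduced (well bottom): (10,8,11) with a≤c, −a<b≤a
well minimum = a = 10

10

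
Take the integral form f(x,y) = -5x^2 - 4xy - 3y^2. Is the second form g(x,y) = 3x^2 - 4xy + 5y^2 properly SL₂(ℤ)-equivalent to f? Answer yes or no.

D₁ = -44, D₂ = -44
f is negative-definite; reduce −f:
−f: flip: (5,4,3)→(3,-4,5)
−f: translate: b→2 (≡-4 mod 6), so (3,-4,5)→(3,2,4)
−f: reduced (well bottom): (3,2,4) with a≤c, −a<b≤a
flip sign back: reduced form of f is (-3,-2,-4)
g: translate: b→2 (≡-4 mod 6), so (3,-4,5)→(3,2,4)
g: reduced (well bottom): (3,2,4) with a≤c, −a<b≤a
reduced forms (-3, -2, -4) vs (3, 2, 4) ⇒ inequivalent

no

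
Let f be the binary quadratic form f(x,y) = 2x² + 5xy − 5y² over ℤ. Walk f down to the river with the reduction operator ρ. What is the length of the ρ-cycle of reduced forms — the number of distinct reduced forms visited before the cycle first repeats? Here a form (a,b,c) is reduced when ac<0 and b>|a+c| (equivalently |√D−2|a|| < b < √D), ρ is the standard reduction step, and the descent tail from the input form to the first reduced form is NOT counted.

D = 65, ⌊√D⌋ = 8
river: ρ → (-5,5,2)
river: ρ → (2,7,-2)
river: ρ → (-2,5,5)
river: ρ → (5,5,-2)
river: ρ → (-2,7,2)
river: ρ → (2,5,-5)
ρ-cycle length = 6 (tail of 0 descent steps not counted)

6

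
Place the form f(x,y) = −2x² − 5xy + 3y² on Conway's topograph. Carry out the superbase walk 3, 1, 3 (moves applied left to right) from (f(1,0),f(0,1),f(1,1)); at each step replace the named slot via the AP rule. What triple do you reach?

start (-2,3,-4) = (f(1,0),f(0,1),f(1,1))
replace slot 3: 2·((-2)+3) − (-4) = 6 → (-2,3,6)
replace slot 1: 2·(3+6) − (-2) = 20 → (20,3,6)
replace slot 3: 2·(20+3) − 6 = 40 → (20,3,40)

20,3,40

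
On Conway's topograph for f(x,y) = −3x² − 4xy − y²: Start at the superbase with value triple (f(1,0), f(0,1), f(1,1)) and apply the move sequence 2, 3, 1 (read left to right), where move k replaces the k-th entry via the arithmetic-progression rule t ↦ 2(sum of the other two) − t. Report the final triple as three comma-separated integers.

start (-3,-1,-8) = (f(1,0),f(0,1),f(1,1))
replace slot 2: 2·((-3)+(-8)) − (-1) = -21 → (-3,-21,-8)
replace slot 3: 2·((-3)+(-21)) − (-8) = -40 → (-3,-21,-40)
replace slot 1: 2·((-21)+(-40)) − (-3) = -119 → (-119,-21,-40)

-119,-21,-40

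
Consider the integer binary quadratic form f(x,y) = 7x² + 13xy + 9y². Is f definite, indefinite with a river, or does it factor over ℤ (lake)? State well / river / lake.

D = b²−4ac = 13² − 4·7·9 = -83
D < 0 ⇒ definite ⇒ every region one sign ⇒ single well

well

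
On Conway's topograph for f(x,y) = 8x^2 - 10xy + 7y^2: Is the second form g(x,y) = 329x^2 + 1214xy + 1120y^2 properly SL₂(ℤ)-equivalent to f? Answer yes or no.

D₁ = -124, D₂ = -124
f: translate: b→6 (≡-10 mod 16), so (8,-10,7)→(8,6,5)
f: flip: (8,6,5)→(5,-6,8)
f: translate: b→4 (≡-6 mod 10), so (5,-6,8)→(5,4,7)
f: reduced (well bottom): (5,4,7) with a≤c, −a<b≤a
g: translate: b→-102 (≡1214 mod 658), so (329,1214,1120)→(329,-102,8)
g: flip: (329,-102,8)→(8,102,329)
g: translate: b→6 (≡102 mod 16), so (8,102,329)→(8,6,5)
g: flip: (8,6,5)→(5,-6,8)
g: translate: b→4 (≡-6 mod 10), so (5,-6,8)→(5,4,7)
g: reduced (well bottom): (5,4,7) with a≤c, −a<b≤a
reduced forms (5, 4, 7) vs (5, 4, 7) ⇒ equivalent

yes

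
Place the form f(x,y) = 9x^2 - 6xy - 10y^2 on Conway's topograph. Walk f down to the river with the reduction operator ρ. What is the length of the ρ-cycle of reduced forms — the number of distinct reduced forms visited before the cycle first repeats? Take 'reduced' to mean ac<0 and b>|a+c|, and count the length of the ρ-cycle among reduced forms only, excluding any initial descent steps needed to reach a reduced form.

D = 396, ⌊√D⌋ = 19
descent: ρ → (-10,6,9)  [lands on river]
river: ρ → (9,12,-7)
river: ρ → (-7,16,5)
river: ρ → (5,14,-10)
ρ-cycle length = 4 (tail of 1 descent step not counted)

4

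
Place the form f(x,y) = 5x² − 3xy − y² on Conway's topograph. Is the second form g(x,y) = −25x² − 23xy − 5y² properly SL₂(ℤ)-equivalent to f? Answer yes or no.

D₁ = 29, D₂ = 29
river cycle of f (length 2): (-1, 5, 1), (1, 5, -1)
river cycle of g (length 2): (1, 5, -1), (-1, 5, 1)
cycles coincide ⇒ equivalent

yes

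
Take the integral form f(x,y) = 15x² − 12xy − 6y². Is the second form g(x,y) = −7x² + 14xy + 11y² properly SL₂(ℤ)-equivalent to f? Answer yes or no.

D₁ = 504, D₂ = 504
river cycle of f (length 4): (-6, 12, 15), (15, 18, -3), (-3, 18, 15), (15, 12, -6)
river cycle of g (length 10): (11, 8, -10), (-10, 12, 9), (9, 6, -13), (-13, 20, 2), (2, 20, -13), (-13, 6, 9), (9, 12, -10), (-10, 8, 11), (11, 14, -7), (-7, 14, 11)
cycles differ ⇒ inequivalent

no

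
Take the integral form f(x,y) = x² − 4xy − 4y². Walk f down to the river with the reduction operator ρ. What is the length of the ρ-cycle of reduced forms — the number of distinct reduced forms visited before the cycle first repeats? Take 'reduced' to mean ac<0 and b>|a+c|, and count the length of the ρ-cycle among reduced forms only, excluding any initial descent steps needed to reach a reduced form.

D = 32, ⌊√D⌋ = 5
descent: ρ → (-4,4,1)  [lands on river]
river: ρ → (1,4,-4)
ρ-cycle length = 2 (tail of 1 descent step not counted)

2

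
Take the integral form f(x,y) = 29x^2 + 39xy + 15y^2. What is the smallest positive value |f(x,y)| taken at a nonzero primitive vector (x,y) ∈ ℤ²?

translate: b→-19 (≡39 mod 58), so (29,39,15)→(29,-19,5)
flip: (29,-19,5)→(5,19,29)
translate: b→-1 (≡19 mod 10), so (5,19,29)→(5,-1,11)
reduced (well bottom): (5,-1,11) with a≤c, −a<b≤a
well minimum = a = 5

5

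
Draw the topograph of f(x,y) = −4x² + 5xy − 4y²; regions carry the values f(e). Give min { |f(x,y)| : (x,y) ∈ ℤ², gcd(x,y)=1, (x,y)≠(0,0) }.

translate: b→3 (≡-5 mod 8), so (4,-5,4)→(4,3,3)
flip: (4,3,3)→(3,-3,4)
translate: b→3 (≡-3 mod 6), so (3,-3,4)→(3,3,4)
reduced (well bottom): (3,3,4) with a≤c, −a<b≤a
well minimum |f| = |-3| = 3 (negative-definite)

3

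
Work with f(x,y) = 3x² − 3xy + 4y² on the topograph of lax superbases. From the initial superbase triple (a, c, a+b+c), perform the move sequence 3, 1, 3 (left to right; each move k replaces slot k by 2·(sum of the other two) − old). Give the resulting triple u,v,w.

start (3,4,4) = (f(1,0),f(0,1),f(1,1))
replace slot 3: 2·(3+4) − 4 = 10 → (3,4,10)
replace slot 1: 2·(4+10) − 3 = 25 → (25,4,10)
replace slot 3: 2·(25+4) − 10 = 48 → (25,4,48)

25,4,48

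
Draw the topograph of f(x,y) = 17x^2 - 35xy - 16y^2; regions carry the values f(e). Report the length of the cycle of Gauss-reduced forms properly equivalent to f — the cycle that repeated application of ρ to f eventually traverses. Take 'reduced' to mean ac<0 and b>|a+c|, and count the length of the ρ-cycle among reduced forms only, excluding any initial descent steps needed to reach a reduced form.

D = 2313, ⌊√D⌋ = 48
descent: ρ → (-16,35,17)  [lands on river]
river: ρ → (17,33,-18)
river: ρ → (-18,39,11)
river: ρ → (11,27,-36)
river: ρ → (-36,45,2)
river: ρ → (2,47,-13)
river: ρ → (-13,31,26)
river: ρ → (26,21,-18)
river: ρ → (-18,15,29)
river: ρ → (29,43,-4)
river: ρ → (-4,45,18)
river: ρ → (18,27,-22)
river: ρ → (-22,17,23)
river: ρ → (23,29,-16)
ρ-cycle length = 14 (tail of 1 descent step not counted)

14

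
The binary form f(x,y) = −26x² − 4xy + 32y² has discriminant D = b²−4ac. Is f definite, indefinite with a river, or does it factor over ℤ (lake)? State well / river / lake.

D = b²−4ac = (-4)² − 4·(-26)·32 = 3344
D > 0 non-square ⇒ indefinite ⇒ periodic river

river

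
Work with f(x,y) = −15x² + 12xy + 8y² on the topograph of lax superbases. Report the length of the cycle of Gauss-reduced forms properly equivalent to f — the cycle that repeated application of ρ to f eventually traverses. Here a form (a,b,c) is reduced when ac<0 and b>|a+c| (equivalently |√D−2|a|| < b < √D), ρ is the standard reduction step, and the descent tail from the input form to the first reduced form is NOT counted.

D = 624, ⌊√D⌋ = 24
river: ρ → (8,20,-7)
river: ρ → (-7,22,5)
river: ρ → (5,18,-15)
river: ρ → (-15,12,8)
ρ-cycle length = 4 (tail of 0 descent steps not counted)

4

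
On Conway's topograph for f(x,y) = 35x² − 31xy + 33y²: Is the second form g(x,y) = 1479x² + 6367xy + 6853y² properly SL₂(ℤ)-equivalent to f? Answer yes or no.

D₁ = -3659, D₂ = -3659
f: flip: (35,-31,33)→(33,31,35)
f: reduced (well bottom): (33,31,35) with a≤c, −a<b≤a
g: translate: b→451 (≡6367 mod 2958), so (1479,6367,6853)→(1479,451,35)
g: flip: (1479,451,35)→(35,-451,1479)
g: translate: b→-31 (≡-451 mod 70), so (35,-451,1479)→(35,-31,33)
g: flip: (35,-31,33)→(33,31,35)
g: reduced (well bottom): (33,31,35) with a≤c, −a<b≤a
reduced forms (33, 31, 35) vs (33, 31, 35) ⇒ equivalent

yes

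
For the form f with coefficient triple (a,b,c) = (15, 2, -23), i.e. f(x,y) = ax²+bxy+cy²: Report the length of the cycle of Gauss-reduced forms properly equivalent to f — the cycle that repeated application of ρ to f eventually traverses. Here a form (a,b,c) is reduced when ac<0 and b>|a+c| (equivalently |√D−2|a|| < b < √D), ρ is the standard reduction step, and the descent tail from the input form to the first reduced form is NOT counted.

D = 1384, ⌊√D⌋ = 37
descent: ρ → (-23,-2,15)
descent: ρ → (15,32,-6)  [lands on river]
river: ρ → (-6,28,25)
river: ρ → (25,22,-9)
river: ρ → (-9,32,10)
river: ρ → (10,28,-15)
river: ρ → (-15,32,6)
river: ρ → (6,28,-25)
river: ρ → (-25,22,9)
river: ρ → (9,32,-10)
river: ρ → (-10,28,15)
ρ-cycle length = 10 (tail of 2 descent steps not counted)

10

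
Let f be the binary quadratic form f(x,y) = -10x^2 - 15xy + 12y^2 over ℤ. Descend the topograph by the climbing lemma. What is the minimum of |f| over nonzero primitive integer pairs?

descent: ρ → (12,15,-10)  [lands on river]
river: ρ → (-10,25,2)
river: ρ → (2,23,-22)
river: ρ → (-22,21,3)
river: ρ → (3,21,-22)
river: ρ → (-22,23,2)
river: ρ → (2,25,-10)
river: ρ → (-10,15,12)
river: ρ → (12,9,-13)
river: ρ → (-13,17,8)
river: ρ → (8,15,-15)
river: ρ → (-15,15,8)
river: ρ → (8,17,-13)
river: ρ → (-13,9,12)
closes: descent 1, river 14
min |a| on river = 2

2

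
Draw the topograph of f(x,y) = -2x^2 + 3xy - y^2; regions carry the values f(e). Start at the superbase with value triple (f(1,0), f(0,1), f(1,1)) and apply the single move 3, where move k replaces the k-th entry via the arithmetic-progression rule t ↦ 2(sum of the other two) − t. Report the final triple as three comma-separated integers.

start (-2,-1,0) = (f(1,0),f(0,1),f(1,1))
replace slot 3: 2·((-2)+(-1)) − 0 = -6 → (-2,-1,-6)

-2,-1,-6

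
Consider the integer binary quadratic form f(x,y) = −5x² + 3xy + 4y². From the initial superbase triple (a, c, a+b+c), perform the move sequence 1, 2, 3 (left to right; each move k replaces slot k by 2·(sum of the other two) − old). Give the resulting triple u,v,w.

start (-5,4,2) = (f(1,0),f(0,1),f(1,1))
replace slot 1: 2·(4+2) − (-5) = 17 → (17,4,2)
replace slot 2: 2·(17+2) − 4 = 34 → (17,34,2)
replace slot 3: 2·(17+34) − 2 = 100 → (17,34,100)

17,34,100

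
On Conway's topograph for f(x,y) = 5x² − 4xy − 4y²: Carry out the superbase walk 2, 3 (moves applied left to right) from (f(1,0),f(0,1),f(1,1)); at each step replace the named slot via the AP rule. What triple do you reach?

start (5,-4,-3) = (f(1,0),f(0,1),f(1,1))
replace slot 2: 2·(5+(-3)) − (-4) = 8 → (5,8,-3)
replace slot 3: 2·(5+8) − (-3) = 29 → (5,8,29)

5,8,29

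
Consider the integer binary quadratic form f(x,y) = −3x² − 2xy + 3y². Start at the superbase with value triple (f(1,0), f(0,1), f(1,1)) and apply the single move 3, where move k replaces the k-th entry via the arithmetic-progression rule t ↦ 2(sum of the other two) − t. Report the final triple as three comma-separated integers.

start (-3,3,-2) = (f(1,0),f(0,1),f(1,1))
replace slot 3: 2·((-3)+3) − (-2) = 2 → (-3,3,2)

-3,3,2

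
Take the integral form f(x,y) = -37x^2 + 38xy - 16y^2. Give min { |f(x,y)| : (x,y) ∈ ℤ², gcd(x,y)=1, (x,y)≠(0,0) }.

translate: b→36 (≡-38 mod 74), so (37,-38,16)→(37,36,15)
flip: (37,36,15)→(15,-36,37)
translate: b→-6 (≡-36 mod 30), so (15,-36,37)→(15,-6,16)
reduced (well bottom): (15,-6,16) with a≤c, −a<b≤a
well minimum |f| = |-15| = 15 (negative-definite)

15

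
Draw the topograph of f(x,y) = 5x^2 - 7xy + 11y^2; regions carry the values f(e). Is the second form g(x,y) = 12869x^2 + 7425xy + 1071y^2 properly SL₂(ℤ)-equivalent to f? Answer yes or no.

D₁ = -171, D₂ = -171
f: translate: b→3 (≡-7 mod 10), so (5,-7,11)→(5,3,9)
f: reduced (well bottom): (5,3,9) with a≤c, −a<b≤a
g: flip: (12869,7425,1071)→(1071,-7425,12869)
g: translate: b→-999 (≡-7425 mod 2142), so (1071,-7425,12869)→(1071,-999,233)
g: flip: (1071,-999,233)→(233,999,1071)
g: translate: b→67 (≡999 mod 466), so (233,999,1071)→(233,67,5)
g: flip: (233,67,5)→(5,-67,233)
g: translate: b→3 (≡-67 mod 10), so (5,-67,233)→(5,3,9)
g: reduced (well bottom): (5,3,9) with a≤c, −a<b≤a
reduced forms (5, 3, 9) vs (5, 3, 9) ⇒ equivalent

yes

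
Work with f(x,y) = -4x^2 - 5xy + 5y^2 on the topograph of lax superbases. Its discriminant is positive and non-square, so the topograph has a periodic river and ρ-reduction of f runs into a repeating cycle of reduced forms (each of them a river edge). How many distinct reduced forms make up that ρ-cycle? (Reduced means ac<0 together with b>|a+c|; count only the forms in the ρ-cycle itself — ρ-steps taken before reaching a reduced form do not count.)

D = 105, ⌊√D⌋ = 10
descent: ρ → (5,5,-4)  [lands on river]
river: ρ → (-4,3,6)
river: ρ → (6,9,-1)
river: ρ → (-1,9,6)
river: ρ → (6,3,-4)
river: ρ → (-4,5,5)
ρ-cycle length = 6 (tail of 1 descent step not counted)

6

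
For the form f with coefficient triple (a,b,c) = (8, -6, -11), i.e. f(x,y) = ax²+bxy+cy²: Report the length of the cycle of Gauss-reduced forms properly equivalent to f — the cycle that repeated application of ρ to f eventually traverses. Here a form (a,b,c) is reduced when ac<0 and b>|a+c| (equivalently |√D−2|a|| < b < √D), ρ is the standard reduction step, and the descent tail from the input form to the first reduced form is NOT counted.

D = 388, ⌊√D⌋ = 19
descent: ρ → (-11,6,8)  [lands on river]
river: ρ → (8,10,-9)
river: ρ → (-9,8,9)
river: ρ → (9,10,-8)
river: ρ → (-8,6,11)
river: ρ → (11,16,-3)
river: ρ → (-3,14,16)
river: ρ → (16,18,-1)
river: ρ → (-1,18,16)
river: ρ → (16,14,-3)
river: ρ → (-3,16,11)
river: ρ → (11,6,-8)
river: ρ → (-8,10,9)
river: ρ → (9,8,-9)
river: ρ → (-9,10,8)
river: ρ → (8,6,-11)
river: ρ → (-11,16,3)
river: ρ → (3,14,-16)
river: ρ → (-16,18,1)
river: ρ → (1,18,-16)
river: ρ → (-16,14,3)
river: ρ → (3,16,-11)
ρ-cycle length = 22 (tail of 1 descent step not counted)

22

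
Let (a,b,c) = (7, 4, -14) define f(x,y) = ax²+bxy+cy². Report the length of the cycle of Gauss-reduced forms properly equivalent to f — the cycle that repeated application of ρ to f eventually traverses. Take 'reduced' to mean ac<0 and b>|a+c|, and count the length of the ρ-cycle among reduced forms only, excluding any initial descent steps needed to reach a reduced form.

D = 408, ⌊√D⌋ = 20
descent: ρ → (-14,-4,7)
descent: ρ → (7,18,-3)  [lands on river]
river: ρ → (-3,18,7)
river: ρ → (7,10,-11)
river: ρ → (-11,12,6)
river: ρ → (6,12,-11)
river: ρ → (-11,10,7)
ρ-cycle length = 6 (tail of 2 descent steps not counted)

6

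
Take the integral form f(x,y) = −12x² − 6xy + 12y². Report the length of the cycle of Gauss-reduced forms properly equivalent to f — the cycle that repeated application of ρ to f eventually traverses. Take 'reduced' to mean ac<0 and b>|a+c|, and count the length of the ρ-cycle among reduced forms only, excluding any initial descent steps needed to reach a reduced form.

D = 612, ⌊√D⌋ = 24
descent: ρ → (12,6,-12)  [lands on river]
river: ρ → (-12,18,6)
river: ρ → (6,18,-12)
river: ρ → (-12,6,12)
river: ρ → (12,18,-6)
river: ρ → (-6,18,12)
ρ-cycle length = 6 (tail of 1 descent step not counted)

6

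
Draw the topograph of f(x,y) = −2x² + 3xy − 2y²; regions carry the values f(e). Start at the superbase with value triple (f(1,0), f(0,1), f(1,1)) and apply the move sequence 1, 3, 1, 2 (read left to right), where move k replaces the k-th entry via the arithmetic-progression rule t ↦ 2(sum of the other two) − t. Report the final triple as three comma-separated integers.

start (-2,-2,-1) = (f(1,0),f(0,1),f(1,1))
replace slot 1: 2·((-2)+(-1)) − (-2) = -4 → (-4,-2,-1)
replace slot 3: 2·((-4)+(-2)) − (-1) = -11 → (-4,-2,-11)
replace slot 1: 2·((-2)+(-11)) − (-4) = -22 → (-22,-2,-11)
replace slot 2: 2·((-22)+(-11)) − (-2) = -64 → (-22,-64,-11)

-22,-64,-11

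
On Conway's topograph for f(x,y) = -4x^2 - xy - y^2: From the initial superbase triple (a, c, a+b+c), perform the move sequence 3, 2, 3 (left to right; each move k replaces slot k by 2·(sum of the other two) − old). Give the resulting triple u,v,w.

start (-4,-1,-6) = (f(1,0),f(0,1),f(1,1))
replace slot 3: 2·((-4)+(-1)) − (-6) = -4 → (-4,-1,-4)
replace slot 2: 2·((-4)+(-4)) − (-1) = -15 → (-4,-15,-4)
replace slot 3: 2·((-4)+(-15)) − (-4) = -34 → (-4,-15,-34)

-4,-15,-34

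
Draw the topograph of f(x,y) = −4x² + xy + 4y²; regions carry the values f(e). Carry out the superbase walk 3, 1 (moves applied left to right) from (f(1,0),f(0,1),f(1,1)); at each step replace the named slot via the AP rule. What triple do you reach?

start (-4,4,1) = (f(1,0),f(0,1),f(1,1))
replace slot 3: 2·((-4)+4) − 1 = -1 → (-4,4,-1)
replace slot 1: 2·(4+(-1)) − (-4) = 10 → (10,4,-1)

10,4,-1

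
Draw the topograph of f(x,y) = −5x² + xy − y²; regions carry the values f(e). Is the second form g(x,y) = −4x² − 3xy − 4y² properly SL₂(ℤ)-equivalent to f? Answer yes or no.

D₁ = -19, D₂ = -55
discriminants differ ⇒ not SL₂(ℤ)-equivalent

no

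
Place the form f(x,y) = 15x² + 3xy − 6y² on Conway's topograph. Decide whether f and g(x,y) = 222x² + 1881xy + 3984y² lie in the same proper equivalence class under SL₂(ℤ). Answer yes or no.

D₁ = 369, D₂ = 369
river cycle of f (length 10): (-6, 9, 12), (12, 15, -3), (-3, 15, 12), (12, 9, -6), (-6, 15, 6), (6, 9, -12), (-12, 15, 3), (3, 15, -12), (-12, 9, 6), (6, 15, -6)
river cycle of g (length 10): (12, 15, -3), (-3, 15, 12), (12, 9, -6), (-6, 15, 6), (6, 9, -12), (-12, 15, 3), (3, 15, -12), (-12, 9, 6), (6, 15, -6), (-6, 9, 12)
cycles coincide ⇒ equivalent

yes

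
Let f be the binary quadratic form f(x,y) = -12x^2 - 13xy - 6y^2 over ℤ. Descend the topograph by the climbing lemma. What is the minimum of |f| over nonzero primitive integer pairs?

translate: b→-11 (≡13 mod 24), so (12,13,6)→(12,-11,5)
flip: (12,-11,5)→(5,11,12)
translate: b→1 (≡11 mod 10), so (5,11,12)→(5,1,6)
reduced (well bottom): (5,1,6) with a≤c, −a<b≤a
well minimum |f| = |-5| = 5 (negative-definite)

5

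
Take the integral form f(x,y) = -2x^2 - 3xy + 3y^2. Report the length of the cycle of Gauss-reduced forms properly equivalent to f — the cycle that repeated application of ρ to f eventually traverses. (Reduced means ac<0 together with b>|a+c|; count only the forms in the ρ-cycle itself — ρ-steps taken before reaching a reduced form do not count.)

D = 33, ⌊√D⌋ = 5
descent: ρ → (3,3,-2)  [lands on river]
river: ρ → (-2,5,1)
river: ρ → (1,5,-2)
river: ρ → (-2,3,3)
ρ-cycle length = 4 (tail of 1 descent step not counted)

4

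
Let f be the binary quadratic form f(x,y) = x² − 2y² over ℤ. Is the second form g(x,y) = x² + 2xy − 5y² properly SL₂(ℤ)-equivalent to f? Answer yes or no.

D₁ = 8, D₂ = 24
discriminants differ ⇒ not SL₂(ℤ)-equivalent

no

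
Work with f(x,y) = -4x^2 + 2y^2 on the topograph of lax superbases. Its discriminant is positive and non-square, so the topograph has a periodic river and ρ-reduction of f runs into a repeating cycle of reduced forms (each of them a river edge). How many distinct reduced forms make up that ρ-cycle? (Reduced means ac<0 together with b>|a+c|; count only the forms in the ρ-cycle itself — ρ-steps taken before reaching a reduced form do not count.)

D = 32, ⌊√D⌋ = 5
descent: ρ → (2,4,-2)  [lands on river]
river: ρ → (-2,4,2)
ρ-cycle length = 2 (tail of 1 descent step not counted)

2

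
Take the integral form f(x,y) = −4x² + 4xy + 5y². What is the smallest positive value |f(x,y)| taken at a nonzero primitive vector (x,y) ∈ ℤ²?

river: ρ → (5,6,-3)
river: ρ → (-3,6,5)
river: ρ → (5,4,-4)
river: ρ → (-4,4,5)
closes: descent 0, river 4
min |a| on river = 3

3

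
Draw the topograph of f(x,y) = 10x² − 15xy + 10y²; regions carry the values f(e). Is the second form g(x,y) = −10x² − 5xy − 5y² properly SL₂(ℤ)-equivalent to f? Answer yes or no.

D₁ = -175, D₂ = -175
f: translate: b→5 (≡-15 mod 20), so (10,-15,10)→(10,5,5)
f: flip: (10,5,5)→(5,-5,10)
f: translate: b→5 (≡-5 mod 10), so (5,-5,10)→(5,5,10)
f: reduced (well bottom): (5,5,10) with a≤c, −a<b≤a
g is negative-definite; reduce −g:
−g: flip: (10,5,5)→(5,-5,10)
−g: translate: b→5 (≡-5 mod 10), so (5,-5,10)→(5,5,10)
−g: reduced (well bottom): (5,5,10) with a≤c, −a<b≤a
flip sign back: reduced form of g is (-5,-5,-10)
reduced forms (5, 5, 10) vs (-5, -5, -10) ⇒ inequivalent

no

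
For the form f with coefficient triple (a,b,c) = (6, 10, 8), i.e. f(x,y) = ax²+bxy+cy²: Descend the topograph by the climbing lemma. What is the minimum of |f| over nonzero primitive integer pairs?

translate: b→-2 (≡10 mod 12), so (6,10,8)→(6,-2,4)
flip: (6,-2,4)→(4,2,6)
reduced (well bottom): (4,2,6) with a≤c, −a<b≤a
well minimum = a = 4

4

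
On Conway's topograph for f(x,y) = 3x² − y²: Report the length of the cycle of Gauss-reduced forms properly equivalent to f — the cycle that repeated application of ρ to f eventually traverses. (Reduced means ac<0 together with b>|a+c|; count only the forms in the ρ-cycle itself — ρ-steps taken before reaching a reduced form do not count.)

D = 12, ⌊√D⌋ = 3
descent: ρ → (-1,2,2)  [lands on river]
river: ρ → (2,2,-1)
ρ-cycle length = 2 (tail of 1 descent step not counted)

2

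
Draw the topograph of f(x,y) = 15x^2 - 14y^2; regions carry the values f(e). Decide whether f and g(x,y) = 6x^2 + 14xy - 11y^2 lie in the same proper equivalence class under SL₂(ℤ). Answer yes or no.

D₁ = 840, D₂ = 460
discriminants differ ⇒ not SL₂(ℤ)-equivalent

no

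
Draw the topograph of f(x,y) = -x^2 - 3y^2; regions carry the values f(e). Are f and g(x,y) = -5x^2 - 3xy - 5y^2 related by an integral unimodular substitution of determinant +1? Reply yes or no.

D₁ = -12, D₂ = -91
discriminants differ ⇒ not SL₂(ℤ)-equivalent

no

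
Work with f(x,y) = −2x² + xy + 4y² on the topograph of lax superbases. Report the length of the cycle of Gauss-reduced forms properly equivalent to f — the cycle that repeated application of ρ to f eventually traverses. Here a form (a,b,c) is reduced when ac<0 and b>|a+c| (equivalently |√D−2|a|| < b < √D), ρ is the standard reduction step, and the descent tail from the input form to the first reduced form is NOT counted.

D = 33, ⌊√D⌋ = 5
descent: ρ → (4,-1,-2)
descent: ρ → (-2,5,1)  [lands on river]
river: ρ → (1,5,-2)
river: ρ → (-2,3,3)
river: ρ → (3,3,-2)
ρ-cycle length = 4 (tail of 2 descent steps not counted)

4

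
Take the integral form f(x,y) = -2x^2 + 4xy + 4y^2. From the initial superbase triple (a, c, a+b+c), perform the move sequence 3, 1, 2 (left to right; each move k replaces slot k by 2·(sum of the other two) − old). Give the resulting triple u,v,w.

start (-2,4,6) = (f(1,0),f(0,1),f(1,1))
replace slot 3: 2·((-2)+4) − 6 = -2 → (-2,4,-2)
replace slot 1: 2·(4+(-2)) − (-2) = 6 → (6,4,-2)
replace slot 2: 2·(6+(-2)) − 4 = 4 → (6,4,-2)

6,4,-2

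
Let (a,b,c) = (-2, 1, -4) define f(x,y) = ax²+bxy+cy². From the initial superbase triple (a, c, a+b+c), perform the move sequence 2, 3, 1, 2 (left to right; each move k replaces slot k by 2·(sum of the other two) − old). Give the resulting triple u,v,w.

start (-2,-4,-5) = (f(1,0),f(0,1),f(1,1))
replace slot 2: 2·((-2)+(-5)) − (-4) = -10 → (-2,-10,-5)
replace slot 3: 2·((-2)+(-10)) − (-5) = -19 → (-2,-10,-19)
replace slot 1: 2·((-10)+(-19)) − (-2) = -56 → (-56,-10,-19)
replace slot 2: 2·((-56)+(-19)) − (-10) = -140 → (-56,-140,-19)

-56,-140,-19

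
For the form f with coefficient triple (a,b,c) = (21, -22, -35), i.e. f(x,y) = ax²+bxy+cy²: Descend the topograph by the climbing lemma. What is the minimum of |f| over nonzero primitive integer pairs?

descent: ρ → (-35,22,21)  [lands on river]
river: ρ → (21,20,-36)
river: ρ → (-36,52,5)
river: ρ → (5,58,-3)
river: ρ → (-3,56,24)
river: ρ → (24,40,-19)
river: ρ → (-19,36,28)
river: ρ → (28,20,-27)
river: ρ → (-27,34,21)
river: ρ → (21,50,-11)
river: ρ → (-11,38,45)
river: ρ → (45,52,-4)
river: ρ → (-4,52,45)
river: ρ → (45,38,-11)
river: ρ → (-11,50,21)
river: ρ → (21,34,-27)
river: ρ → (-27,20,28)
river: ρ → (28,36,-19)
river: ρ → (-19,40,24)
river: ρ → (24,56,-3)
river: ρ → (-3,58,5)
river: ρ → (5,52,-36)
river: ρ → (-36,20,21)
river: ρ → (21,22,-35)
river: ρ → (-35,48,8)
river: ρ → (8,48,-35)
closes: descent 1, river 26
min |a| on river = 3

3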